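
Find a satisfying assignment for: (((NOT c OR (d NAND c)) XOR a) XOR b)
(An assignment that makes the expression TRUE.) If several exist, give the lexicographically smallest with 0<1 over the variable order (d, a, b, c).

d=0, a=0, b=0, c=0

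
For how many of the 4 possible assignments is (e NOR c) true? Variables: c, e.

Satisfying assignments: (0,0)
Count: 1 out of 4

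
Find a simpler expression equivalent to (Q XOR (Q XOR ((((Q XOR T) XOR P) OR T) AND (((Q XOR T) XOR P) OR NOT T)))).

By XOR self-cancellation ((E XOR v) XOR v = E) then distribution ((E OR v) AND (E OR NOT v) = E):
= ((Q XOR T) XOR P)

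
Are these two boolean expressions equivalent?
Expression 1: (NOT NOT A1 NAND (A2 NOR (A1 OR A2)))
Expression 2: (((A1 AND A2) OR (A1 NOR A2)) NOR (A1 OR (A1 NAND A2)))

No. Counterexample: with A2=0, A1=0, Expression 1 = 1 but Expression 2 = 0.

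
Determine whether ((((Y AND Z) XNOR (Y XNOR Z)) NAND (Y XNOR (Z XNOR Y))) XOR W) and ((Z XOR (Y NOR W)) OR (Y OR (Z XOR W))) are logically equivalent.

No. Counterexample: with Z=0, W=1, Y=0, Expression 1 = 0 but Expression 2 = 1.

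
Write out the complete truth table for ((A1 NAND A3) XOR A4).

A4 | A3 | A1 | Output
---------------------
0 | 0 | 0 | 1
0 | 0 | 1 | 1
0 | 1 | 0 | 1
0 | 1 | 1 | 0
1 | 0 | 0 | 0
1 | 0 | 1 | 0
1 | 1 | 0 | 0
1 | 1 | 1 | 1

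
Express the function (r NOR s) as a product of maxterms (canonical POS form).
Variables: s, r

ΠM(1, 2, 3) = (s OR NOT r) AND (NOT s OR r) AND (NOT s OR NOT r)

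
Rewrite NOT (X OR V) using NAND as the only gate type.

(((X NAND X) NAND (V NAND V)) NAND ((X NAND X) NAND (V NAND V)))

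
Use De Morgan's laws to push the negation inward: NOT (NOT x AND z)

x OR NOT z
De Morgan's: NOT(AND of terms) = OR of negations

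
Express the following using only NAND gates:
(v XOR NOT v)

((v NAND (v NAND (v NAND v))) NAND ((v NAND v) NAND (v NAND (v NAND v))))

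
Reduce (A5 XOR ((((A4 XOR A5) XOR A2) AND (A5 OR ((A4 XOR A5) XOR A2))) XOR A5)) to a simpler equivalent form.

By XOR self-cancellation ((E XOR v) XOR v = E) then absorption (E AND (E OR v) = E):
= ((A4 XOR A5) XOR A2)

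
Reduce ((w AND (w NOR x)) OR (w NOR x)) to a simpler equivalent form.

By absorption (E OR (E AND v) = E):
= (w NOR x)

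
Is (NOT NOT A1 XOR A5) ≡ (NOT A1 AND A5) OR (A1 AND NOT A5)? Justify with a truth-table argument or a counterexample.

Yes, they are equivalent — the two output columns agree on all 4 assignments:
A1 | A5 | Expression 1 | Expression 2
-------------------------------------
0 | 0 | 0 | 0
0 | 1 | 1 | 1
1 | 0 | 1 | 1
1 | 1 | 0 | 0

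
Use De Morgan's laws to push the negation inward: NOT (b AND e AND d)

NOT b OR NOT e OR NOT d
De Morgan's: NOT(AND of terms) = OR of negations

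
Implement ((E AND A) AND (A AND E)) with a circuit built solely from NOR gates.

((((E NOR E) NOR (A NOR A)) NOR ((E NOR E) NOR (A NOR A))) NOR (((A NOR A) NOR (E NOR E)) NOR ((A NOR A) NOR (E NOR E))))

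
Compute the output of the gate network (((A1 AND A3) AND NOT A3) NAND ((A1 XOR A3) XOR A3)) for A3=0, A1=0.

Substituting: (((0 AND 0) AND NOT 0) NAND ((0 XOR 0) XOR 0))
= 1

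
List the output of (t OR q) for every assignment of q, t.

q | t | Output
--------------
0 | 0 | 0
0 | 1 | 1
1 | 0 | 1
1 | 1 | 1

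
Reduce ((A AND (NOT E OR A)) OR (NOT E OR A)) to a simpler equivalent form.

By absorption (E OR (E AND v) = E):
= (NOT E OR A)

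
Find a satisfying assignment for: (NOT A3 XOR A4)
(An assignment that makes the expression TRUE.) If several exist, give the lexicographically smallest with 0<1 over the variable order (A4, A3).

A4=0, A3=0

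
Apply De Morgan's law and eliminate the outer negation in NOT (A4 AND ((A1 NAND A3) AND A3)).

NOT A4 OR NOT ((A1 NAND A3) AND A3)
De Morgan's: NOT(AND of terms) = OR of negations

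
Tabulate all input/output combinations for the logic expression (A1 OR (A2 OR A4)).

A2 | A4 | A1 | Output
---------------------
0 | 0 | 0 | 0
0 | 0 | 1 | 1
0 | 1 | 0 | 1
0 | 1 | 1 | 1
1 | 0 | 0 | 1
1 | 0 | 1 | 1
1 | 1 | 0 | 1
1 | 1 | 1 | 1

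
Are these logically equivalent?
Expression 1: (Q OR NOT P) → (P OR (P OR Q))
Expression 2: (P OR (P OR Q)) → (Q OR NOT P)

No, Converse is not equivalent to original (counterexample: Q=0, R=0, P=0)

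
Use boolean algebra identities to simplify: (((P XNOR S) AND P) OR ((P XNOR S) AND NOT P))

By distribution ((E AND v) OR (E AND NOT v) = E):
= (P XNOR S)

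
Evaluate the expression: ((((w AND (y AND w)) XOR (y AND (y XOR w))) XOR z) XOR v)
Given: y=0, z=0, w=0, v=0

Substituting: ((((0 AND (0 AND 0)) XOR (0 AND (0 XOR 0))) XOR 0) XOR 0)
= 0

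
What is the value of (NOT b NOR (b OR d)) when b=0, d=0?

Substituting: (NOT 0 NOR (0 OR 0))
= 0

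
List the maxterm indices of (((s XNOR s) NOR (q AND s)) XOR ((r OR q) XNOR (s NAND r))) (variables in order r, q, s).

ΠM(0, 1, 5, 7) = (r OR q OR s) AND (r OR q OR NOT s) AND (NOT r OR q OR NOT s) AND (NOT r OR NOT q OR NOT s)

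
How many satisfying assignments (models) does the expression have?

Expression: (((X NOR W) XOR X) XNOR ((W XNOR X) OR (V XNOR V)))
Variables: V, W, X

Satisfying assignments: (0,0,0), (0,0,1), (0,1,1), (1,0,0), (1,0,1), (1,1,1)
Count: 6 out of 8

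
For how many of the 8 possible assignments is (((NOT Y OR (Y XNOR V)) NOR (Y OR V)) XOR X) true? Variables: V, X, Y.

Satisfying assignments: (0,1,0), (0,1,1), (1,1,0), (1,1,1)
Count: 4 out of 8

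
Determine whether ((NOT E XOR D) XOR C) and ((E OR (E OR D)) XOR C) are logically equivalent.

No. Counterexample: with D=0, C=0, E=0, Expression 1 = 1 but Expression 2 = 0.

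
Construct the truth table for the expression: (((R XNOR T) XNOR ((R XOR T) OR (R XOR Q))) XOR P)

T | P | Q | R | Output
----------------------
0 | 0 | 0 | 0 | 0
0 | 0 | 0 | 1 | 0
0 | 0 | 1 | 0 | 1
0 | 0 | 1 | 1 | 0
0 | 1 | 0 | 0 | 1
0 | 1 | 0 | 1 | 1
0 | 1 | 1 | 0 | 0
0 | 1 | 1 | 1 | 1
1 | 0 | 0 | 0 | 0
1 | 0 | 0 | 1 | 1
1 | 0 | 1 | 0 | 0
1 | 0 | 1 | 1 | 0
1 | 1 | 0 | 0 | 1
1 | 1 | 0 | 1 | 0
1 | 1 | 1 | 0 | 1
1 | 1 | 1 | 1 | 1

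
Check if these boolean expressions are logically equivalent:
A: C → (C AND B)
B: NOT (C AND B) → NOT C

Yes, Contrapositive is always equivalent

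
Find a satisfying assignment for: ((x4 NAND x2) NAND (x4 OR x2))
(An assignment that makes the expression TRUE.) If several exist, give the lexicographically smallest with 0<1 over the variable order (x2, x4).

x2=0, x4=0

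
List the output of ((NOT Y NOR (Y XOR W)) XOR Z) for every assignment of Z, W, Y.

Z | W | Y | Output
------------------
0 | 0 | 0 | 0
0 | 0 | 1 | 0
0 | 1 | 0 | 0
0 | 1 | 1 | 1
1 | 0 | 0 | 1
1 | 0 | 1 | 1
1 | 1 | 0 | 1
1 | 1 | 1 | 0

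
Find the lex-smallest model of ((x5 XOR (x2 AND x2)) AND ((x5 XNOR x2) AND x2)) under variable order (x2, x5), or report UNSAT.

UNSATISFIABLE - no assignment makes this expression true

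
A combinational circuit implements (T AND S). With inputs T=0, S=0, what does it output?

Substituting: (0 AND 0)
= 0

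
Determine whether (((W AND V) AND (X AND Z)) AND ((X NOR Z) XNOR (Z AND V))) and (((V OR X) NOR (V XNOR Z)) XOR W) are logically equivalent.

No. Counterexample: with W=0, V=0, X=0, Z=1, Expression 1 = 0 but Expression 2 = 1.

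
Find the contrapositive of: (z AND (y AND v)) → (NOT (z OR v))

Contrapositive: (z OR v) → NOT (z AND (y AND v))
Note: A statement and its contrapositive are logically equivalent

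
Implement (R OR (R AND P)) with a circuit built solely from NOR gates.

((R NOR ((R NOR R) NOR (P NOR P))) NOR (R NOR ((R NOR R) NOR (P NOR P))))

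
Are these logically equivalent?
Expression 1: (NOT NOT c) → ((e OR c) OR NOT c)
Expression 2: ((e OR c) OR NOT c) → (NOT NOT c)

No, Converse is not equivalent to original (counterexample: c=0, e=0)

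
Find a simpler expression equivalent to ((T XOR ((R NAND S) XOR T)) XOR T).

By XOR self-cancellation ((E XOR v) XOR v = E):
= ((R NAND S) XOR T)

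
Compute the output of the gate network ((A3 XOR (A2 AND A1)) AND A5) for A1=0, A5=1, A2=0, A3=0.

Substituting: ((0 XOR (0 AND 0)) AND 1)
= 0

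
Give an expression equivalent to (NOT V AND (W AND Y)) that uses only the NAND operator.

(((V NAND V) NAND ((W NAND Y) NAND (W NAND Y))) NAND ((V NAND V) NAND ((W NAND Y) NAND (W NAND Y))))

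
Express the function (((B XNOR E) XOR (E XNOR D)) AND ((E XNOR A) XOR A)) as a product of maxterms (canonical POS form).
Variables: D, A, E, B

ΠM(0, 2, 3, 4, 6, 7, 9, 10, 11, 13, 14, 15) = (D OR A OR E OR B) AND (D OR A OR NOT E OR B) AND (D OR A OR NOT E OR NOT B) AND (D OR NOT A OR E OR B) AND (D OR NOT A OR NOT E OR B) AND (D OR NOT A OR NOT E OR NOT B) AND (NOT D OR A OR E OR NOT B) AND (NOT D OR A OR NOT E OR B) AND (NOT D OR A OR NOT E OR NOT B) AND (NOT D OR NOT A OR E OR NOT B) AND (NOT D OR NOT A OR NOT E OR B) AND (NOT D OR NOT A OR NOT E OR NOT B)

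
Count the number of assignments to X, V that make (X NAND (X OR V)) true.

Satisfying assignments: (0,0), (0,1)
Count: 2 out of 4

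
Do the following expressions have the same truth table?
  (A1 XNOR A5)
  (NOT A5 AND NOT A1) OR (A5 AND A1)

Yes, they are equivalent — the two output columns agree on all 4 assignments:
A5 | A1 | Expression 1 | Expression 2
-------------------------------------
0 | 0 | 1 | 1
0 | 1 | 0 | 0
1 | 0 | 0 | 0
1 | 1 | 1 | 1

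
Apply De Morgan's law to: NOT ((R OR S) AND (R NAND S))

NOT (R OR S) OR NOT (R NAND S)
De Morgan's: NOT(AND of terms) = OR of negations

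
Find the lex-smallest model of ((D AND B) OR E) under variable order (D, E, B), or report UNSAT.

D=0, E=1, B=0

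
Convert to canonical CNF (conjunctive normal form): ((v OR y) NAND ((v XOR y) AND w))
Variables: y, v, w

(y OR NOT v OR NOT w) AND (NOT y OR v OR NOT w)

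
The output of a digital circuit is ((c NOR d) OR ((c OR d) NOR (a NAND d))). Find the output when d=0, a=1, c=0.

Substituting: ((0 NOR 0) OR ((0 OR 0) NOR (1 NAND 0)))
= 1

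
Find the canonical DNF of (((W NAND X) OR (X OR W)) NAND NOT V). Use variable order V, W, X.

(V AND NOT W AND NOT X) OR (V AND NOT W AND X) OR (V AND W AND NOT X) OR (V AND W AND X)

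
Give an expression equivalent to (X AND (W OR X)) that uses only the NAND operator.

((X NAND ((W NAND W) NAND (X NAND X))) NAND (X NAND ((W NAND W) NAND (X NAND X))))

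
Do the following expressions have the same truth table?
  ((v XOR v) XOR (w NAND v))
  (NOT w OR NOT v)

Yes, they are equivalent — the two output columns agree on all 4 assignments:
w | v | Expression 1 | Expression 2
-----------------------------------
0 | 0 | 1 | 1
0 | 1 | 1 | 1
1 | 0 | 1 | 1
1 | 1 | 0 | 0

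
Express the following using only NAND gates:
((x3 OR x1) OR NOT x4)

((((x3 NAND x3) NAND (x1 NAND x1)) NAND ((x3 NAND x3) NAND (x1 NAND x1))) NAND ((x4 NAND x4) NAND (x4 NAND x4)))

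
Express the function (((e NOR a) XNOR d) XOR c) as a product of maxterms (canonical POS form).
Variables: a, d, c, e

ΠM(0, 3, 5, 6, 10, 11, 12, 13) = (a OR d OR c OR e) AND (a OR d OR NOT c OR NOT e) AND (a OR NOT d OR c OR NOT e) AND (a OR NOT d OR NOT c OR e) AND (NOT a OR d OR NOT c OR e) AND (NOT a OR d OR NOT c OR NOT e) AND (NOT a OR NOT d OR c OR e) AND (NOT a OR NOT d OR c OR NOT e)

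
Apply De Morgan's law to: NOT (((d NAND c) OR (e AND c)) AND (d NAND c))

NOT ((d NAND c) OR (e AND c)) OR NOT (d NAND c)
De Morgan's: NOT(AND of terms) = OR of negations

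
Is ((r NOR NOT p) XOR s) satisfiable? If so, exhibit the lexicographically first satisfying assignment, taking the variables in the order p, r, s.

p=0, r=0, s=1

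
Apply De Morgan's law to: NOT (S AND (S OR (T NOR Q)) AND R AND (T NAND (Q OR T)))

NOT S OR NOT (S OR (T NOR Q)) OR NOT R OR NOT (T NAND (Q OR T))
De Morgan's: NOT(AND of terms) = OR of negations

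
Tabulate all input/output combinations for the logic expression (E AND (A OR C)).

E | A | C | Output
------------------
0 | 0 | 0 | 0
0 | 0 | 1 | 0
0 | 1 | 0 | 0
0 | 1 | 1 | 0
1 | 0 | 0 | 0
1 | 0 | 1 | 1
1 | 1 | 0 | 1
1 | 1 | 1 | 1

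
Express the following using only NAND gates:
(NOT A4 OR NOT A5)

(((A4 NAND A4) NAND (A4 NAND A4)) NAND ((A5 NAND A5) NAND (A5 NAND A5)))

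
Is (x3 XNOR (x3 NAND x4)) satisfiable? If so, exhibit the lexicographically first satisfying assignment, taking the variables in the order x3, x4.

x3=1, x4=0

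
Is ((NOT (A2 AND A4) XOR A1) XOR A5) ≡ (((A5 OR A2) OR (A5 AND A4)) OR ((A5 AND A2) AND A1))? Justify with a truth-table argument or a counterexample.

No. Counterexample: with A1=0, A4=0, A2=0, A5=0, Expression 1 = 1 but Expression 2 = 0.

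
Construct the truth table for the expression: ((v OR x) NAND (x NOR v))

v | x | Output
--------------
0 | 0 | 1
0 | 1 | 1
1 | 0 | 1
1 | 1 | 1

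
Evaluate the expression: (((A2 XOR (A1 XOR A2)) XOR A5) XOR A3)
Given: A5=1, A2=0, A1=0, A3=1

Substituting: (((0 XOR (0 XOR 0)) XOR 1) XOR 1)
= 0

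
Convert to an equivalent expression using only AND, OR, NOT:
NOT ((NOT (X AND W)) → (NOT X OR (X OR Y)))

(NOT (X AND W)) AND NOT (NOT X OR (X OR Y))
(Negated implication: NOT(A → B) = A AND NOT B)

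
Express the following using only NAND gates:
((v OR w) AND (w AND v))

((((v NAND v) NAND (w NAND w)) NAND ((w NAND v) NAND (w NAND v))) NAND (((v NAND v) NAND (w NAND w)) NAND ((w NAND v) NAND (w NAND v))))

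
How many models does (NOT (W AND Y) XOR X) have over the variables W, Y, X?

Satisfying assignments: (0,0,0), (0,1,0), (1,0,0), (1,1,1)
Count: 4 out of 8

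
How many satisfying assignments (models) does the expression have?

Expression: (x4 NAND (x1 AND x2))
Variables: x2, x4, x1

Satisfying assignments: (0,0,0), (0,0,1), (0,1,0), (0,1,1), (1,0,0), (1,0,1), (1,1,0)
Count: 7 out of 8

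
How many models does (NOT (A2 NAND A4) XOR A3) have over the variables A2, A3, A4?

Satisfying assignments: (0,1,0), (0,1,1), (1,0,1), (1,1,0)
Count: 4 out of 8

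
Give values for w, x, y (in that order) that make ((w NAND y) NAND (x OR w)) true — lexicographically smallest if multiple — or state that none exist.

w=0, x=0, y=0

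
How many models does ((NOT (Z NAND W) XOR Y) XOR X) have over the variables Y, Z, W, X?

Satisfying assignments: (0,0,0,1), (0,0,1,1), (0,1,0,1), (0,1,1,0), (1,0,0,0), (1,0,1,0), (1,1,0,0), (1,1,1,1)
Count: 8 out of 16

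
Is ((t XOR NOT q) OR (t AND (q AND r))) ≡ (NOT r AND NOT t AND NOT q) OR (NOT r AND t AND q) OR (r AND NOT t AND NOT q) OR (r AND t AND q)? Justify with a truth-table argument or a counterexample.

Yes, they are equivalent — the two output columns agree on all 8 assignments:
r | t | q | Expression 1 | Expression 2
---------------------------------------
0 | 0 | 0 | 1 | 1
0 | 0 | 1 | 0 | 0
0 | 1 | 0 | 0 | 0
0 | 1 | 1 | 1 | 1
1 | 0 | 0 | 1 | 1
1 | 0 | 1 | 0 | 0
1 | 1 | 0 | 0 | 0
1 | 1 | 1 | 1 | 1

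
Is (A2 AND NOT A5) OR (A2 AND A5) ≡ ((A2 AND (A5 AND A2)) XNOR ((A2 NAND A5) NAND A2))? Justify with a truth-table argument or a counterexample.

Yes, they are equivalent — the two output columns agree on all 4 assignments:
A2 | A5 | Expression 1 | Expression 2
-------------------------------------
0 | 0 | 0 | 0
0 | 1 | 0 | 0
1 | 0 | 1 | 1
1 | 1 | 1 | 1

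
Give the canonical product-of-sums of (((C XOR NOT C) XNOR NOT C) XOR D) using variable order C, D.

ΠM(1, 2) = (C OR NOT D) AND (NOT C OR D)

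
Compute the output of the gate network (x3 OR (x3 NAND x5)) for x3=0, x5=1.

Substituting: (0 OR (0 NAND 1))
= 1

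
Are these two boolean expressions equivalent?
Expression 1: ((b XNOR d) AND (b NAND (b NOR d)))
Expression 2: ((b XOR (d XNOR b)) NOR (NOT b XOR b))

No. Counterexample: with b=0, d=0, Expression 1 = 1 but Expression 2 = 0.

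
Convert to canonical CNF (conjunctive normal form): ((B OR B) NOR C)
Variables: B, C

(B OR NOT C) AND (NOT B OR C) AND (NOT B OR NOT C)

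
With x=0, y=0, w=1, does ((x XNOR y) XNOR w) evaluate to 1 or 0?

Substituting: ((0 XNOR 0) XNOR 1)
= 1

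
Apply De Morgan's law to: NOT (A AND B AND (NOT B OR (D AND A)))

NOT A OR NOT B OR NOT (NOT B OR (D AND A))
De Morgan's: NOT(AND of terms) = OR of negations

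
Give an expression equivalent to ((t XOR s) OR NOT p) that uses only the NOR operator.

((((((t NOR s) NOR (t NOR s)) NOR ((t NOR s) NOR (t NOR s))) NOR ((((t NOR t) NOR (s NOR s)) NOR ((t NOR t) NOR (s NOR s))) NOR (((t NOR t) NOR (s NOR s)) NOR ((t NOR t) NOR (s NOR s))))) NOR (p NOR p)) NOR (((((t NOR s) NOR (t NOR s)) NOR ((t NOR s) NOR (t NOR s))) NOR ((((t NOR t) NOR (s NOR s)) NOR ((t NOR t) NOR (s NOR s))) NOR (((t NOR t) NOR (s NOR s)) NOR ((t NOR t) NOR (s NOR s))))) NOR (p NOR p)))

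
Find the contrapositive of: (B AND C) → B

Contrapositive: NOT B → NOT (B AND C)
Note: A statement and its contrapositive are logically equivalent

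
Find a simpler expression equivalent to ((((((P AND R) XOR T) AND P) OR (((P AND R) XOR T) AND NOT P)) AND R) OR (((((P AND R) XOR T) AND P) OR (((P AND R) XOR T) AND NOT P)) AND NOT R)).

By distribution ((E AND v) OR (E AND NOT v) = E) then distribution ((E AND v) OR (E AND NOT v) = E):
= ((P AND R) XOR T)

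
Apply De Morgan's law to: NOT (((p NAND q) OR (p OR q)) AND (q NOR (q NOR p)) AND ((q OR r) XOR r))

NOT ((p NAND q) OR (p OR q)) OR NOT (q NOR (q NOR p)) OR NOT ((q OR r) XOR r)
De Morgan's: NOT(AND of terms) = OR of negations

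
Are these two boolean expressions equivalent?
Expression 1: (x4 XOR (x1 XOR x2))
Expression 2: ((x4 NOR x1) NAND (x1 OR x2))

No. Counterexample: with x1=0, x4=0, x2=0, Expression 1 = 0 but Expression 2 = 1.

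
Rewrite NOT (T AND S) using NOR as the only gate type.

(((T NOR T) NOR (S NOR S)) NOR ((T NOR T) NOR (S NOR S)))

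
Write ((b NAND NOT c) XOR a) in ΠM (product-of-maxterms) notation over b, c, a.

ΠM(1, 3, 4, 7) = (b OR c OR NOT a) AND (b OR NOT c OR NOT a) AND (NOT b OR c OR a) AND (NOT b OR NOT c OR NOT a)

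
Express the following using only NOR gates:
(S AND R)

((S NOR S) NOR (R NOR R))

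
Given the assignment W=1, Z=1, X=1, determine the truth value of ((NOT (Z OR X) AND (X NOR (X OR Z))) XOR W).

Substituting: ((NOT (1 OR 1) AND (1 NOR (1 OR 1))) XOR 1)
= 1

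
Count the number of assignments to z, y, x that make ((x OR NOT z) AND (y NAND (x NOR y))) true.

Satisfying assignments: (0,0,0), (0,0,1), (0,1,0), (0,1,1), (1,0,1), (1,1,1)
Count: 6 out of 8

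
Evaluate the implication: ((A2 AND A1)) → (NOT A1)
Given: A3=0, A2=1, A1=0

Antecedent ((A2 AND A1)) = 0; consequent (NOT A1) = 1.
0 → 1 = 1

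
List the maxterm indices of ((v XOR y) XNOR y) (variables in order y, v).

ΠM(1, 3) = (y OR NOT v) AND (NOT y OR NOT v)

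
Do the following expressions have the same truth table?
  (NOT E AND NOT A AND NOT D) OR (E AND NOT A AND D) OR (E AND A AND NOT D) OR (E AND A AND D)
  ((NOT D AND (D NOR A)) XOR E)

Yes, they are equivalent — the two output columns agree on all 8 assignments:
E | A | D | Expression 1 | Expression 2
---------------------------------------
0 | 0 | 0 | 1 | 1
0 | 0 | 1 | 0 | 0
0 | 1 | 0 | 0 | 0
0 | 1 | 1 | 0 | 0
1 | 0 | 0 | 0 | 0
1 | 0 | 1 | 1 | 1
1 | 1 | 0 | 1 | 1
1 | 1 | 1 | 1 | 1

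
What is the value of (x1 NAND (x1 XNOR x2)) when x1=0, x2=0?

Substituting: (0 NAND (0 XNOR 0))
= 1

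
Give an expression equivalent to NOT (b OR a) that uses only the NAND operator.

(((b NAND b) NAND (a NAND a)) NAND ((b NAND b) NAND (a NAND a)))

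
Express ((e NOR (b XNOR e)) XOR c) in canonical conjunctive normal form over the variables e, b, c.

(e OR b OR c) AND (e OR NOT b OR NOT c) AND (NOT e OR b OR c) AND (NOT e OR NOT b OR c)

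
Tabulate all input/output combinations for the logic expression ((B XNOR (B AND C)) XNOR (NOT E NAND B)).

C | B | E | Output
------------------
0 | 0 | 0 | 1
0 | 0 | 1 | 1
0 | 1 | 0 | 1
0 | 1 | 1 | 0
1 | 0 | 0 | 1
1 | 0 | 1 | 1
1 | 1 | 0 | 0
1 | 1 | 1 | 1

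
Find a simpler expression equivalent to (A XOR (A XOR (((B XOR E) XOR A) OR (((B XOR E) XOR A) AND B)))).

By XOR self-cancellation ((E XOR v) XOR v = E) then absorption (E OR (E AND v) = E):
= ((B XOR E) XOR A)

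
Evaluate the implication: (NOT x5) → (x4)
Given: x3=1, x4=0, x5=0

Antecedent (NOT x5) = 1; consequent (x4) = 0.
1 → 0 = 0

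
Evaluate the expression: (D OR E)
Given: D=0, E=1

Substituting: (0 OR 1)
= 1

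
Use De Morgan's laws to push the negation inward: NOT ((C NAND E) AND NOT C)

NOT (C NAND E) OR C
De Morgan's: NOT(AND of terms) = OR of negations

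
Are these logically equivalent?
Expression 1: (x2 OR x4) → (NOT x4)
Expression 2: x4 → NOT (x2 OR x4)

Yes, Contrapositive is always equivalent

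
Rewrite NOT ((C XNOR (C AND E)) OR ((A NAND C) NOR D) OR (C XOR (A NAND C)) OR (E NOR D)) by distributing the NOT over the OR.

NOT (C XNOR (C AND E)) AND NOT ((A NAND C) NOR D) AND NOT (C XOR (A NAND C)) AND NOT (E NOR D)
De Morgan's: NOT(OR of terms) = AND of negations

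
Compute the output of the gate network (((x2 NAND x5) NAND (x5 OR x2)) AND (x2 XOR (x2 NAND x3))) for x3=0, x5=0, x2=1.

Substituting: (((1 NAND 0) NAND (0 OR 1)) AND (1 XOR (1 NAND 0)))
= 0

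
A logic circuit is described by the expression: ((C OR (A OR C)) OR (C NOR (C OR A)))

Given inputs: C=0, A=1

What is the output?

Substituting: ((0 OR (1 OR 0)) OR (0 NOR (0 OR 1)))
= 1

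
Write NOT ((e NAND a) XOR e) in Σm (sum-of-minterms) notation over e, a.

Σm(2) = (e AND NOT a)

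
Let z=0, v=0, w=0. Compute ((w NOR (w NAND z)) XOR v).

Substituting: ((0 NOR (0 NAND 0)) XOR 0)
= 0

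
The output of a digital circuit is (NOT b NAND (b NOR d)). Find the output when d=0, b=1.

Substituting: (NOT 1 NAND (1 NOR 0))
= 1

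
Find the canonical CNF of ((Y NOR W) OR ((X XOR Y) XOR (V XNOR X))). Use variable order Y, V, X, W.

(Y OR NOT V OR X OR NOT W) AND (Y OR NOT V OR NOT X OR NOT W) AND (NOT Y OR V OR X OR W) AND (NOT Y OR V OR X OR NOT W) AND (NOT Y OR V OR NOT X OR W) AND (NOT Y OR V OR NOT X OR NOT W)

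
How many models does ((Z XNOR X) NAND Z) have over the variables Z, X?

Satisfying assignments: (0,0), (0,1), (1,0)
Count: 3 out of 4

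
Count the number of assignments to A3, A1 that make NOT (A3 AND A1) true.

Satisfying assignments: (0,0), (0,1), (1,0)
Count: 3 out of 4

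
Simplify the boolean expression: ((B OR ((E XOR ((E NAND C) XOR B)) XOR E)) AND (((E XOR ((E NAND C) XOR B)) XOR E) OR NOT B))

By distribution ((E OR v) AND (E OR NOT v) = E) then XOR self-cancellation ((E XOR v) XOR v = E):
= ((E NAND C) XOR B)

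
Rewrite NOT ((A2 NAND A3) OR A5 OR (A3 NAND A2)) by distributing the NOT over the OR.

NOT (A2 NAND A3) AND NOT A5 AND NOT (A3 NAND A2)
De Morgan's: NOT(OR of terms) = AND of negations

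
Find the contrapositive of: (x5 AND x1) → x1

Contrapositive: NOT x1 → NOT (x5 AND x1)
Note: A statement and its contrapositive are logically equivalent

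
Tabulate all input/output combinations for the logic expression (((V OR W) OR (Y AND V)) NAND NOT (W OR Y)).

W | Y | V | Output
------------------
0 | 0 | 0 | 1
0 | 0 | 1 | 0
0 | 1 | 0 | 1
0 | 1 | 1 | 1
1 | 0 | 0 | 1
1 | 0 | 1 | 1
1 | 1 | 0 | 1
1 | 1 | 1 | 1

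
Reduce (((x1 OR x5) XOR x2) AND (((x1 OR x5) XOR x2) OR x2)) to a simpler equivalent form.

By absorption (E AND (E OR v) = E):
= ((x1 OR x5) XOR x2)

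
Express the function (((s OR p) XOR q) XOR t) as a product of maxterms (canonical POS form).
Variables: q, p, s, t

ΠM(0, 3, 5, 7, 9, 10, 12, 14) = (q OR p OR s OR t) AND (q OR p OR NOT s OR NOT t) AND (q OR NOT p OR s OR NOT t) AND (q OR NOT p OR NOT s OR NOT t) AND (NOT q OR p OR s OR NOT t) AND (NOT q OR p OR NOT s OR t) AND (NOT q OR NOT p OR s OR t) AND (NOT q OR NOT p OR NOT s OR t)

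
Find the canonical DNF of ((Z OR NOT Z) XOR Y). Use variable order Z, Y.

(NOT Z AND NOT Y) OR (Z AND NOT Y)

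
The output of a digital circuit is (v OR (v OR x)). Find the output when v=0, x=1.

Substituting: (0 OR (0 OR 1))
= 1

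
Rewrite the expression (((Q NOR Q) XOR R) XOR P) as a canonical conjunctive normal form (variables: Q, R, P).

(Q OR R OR NOT P) AND (Q OR NOT R OR P) AND (NOT Q OR R OR P) AND (NOT Q OR NOT R OR NOT P)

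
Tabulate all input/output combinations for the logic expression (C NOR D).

D | C | Output
--------------
0 | 0 | 1
0 | 1 | 0
1 | 0 | 0
1 | 1 | 0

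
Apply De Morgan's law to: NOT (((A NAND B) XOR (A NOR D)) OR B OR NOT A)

NOT ((A NAND B) XOR (A NOR D)) AND NOT B AND A
De Morgan's: NOT(OR of terms) = AND of negations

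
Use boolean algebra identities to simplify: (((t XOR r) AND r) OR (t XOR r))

By absorption (E OR (E AND v) = E):
= (t XOR r)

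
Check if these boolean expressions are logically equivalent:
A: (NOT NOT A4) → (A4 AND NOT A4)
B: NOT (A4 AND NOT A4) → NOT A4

Yes, Contrapositive is always equivalent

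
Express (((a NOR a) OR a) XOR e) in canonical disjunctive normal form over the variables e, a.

(NOT e AND NOT a) OR (NOT e AND a)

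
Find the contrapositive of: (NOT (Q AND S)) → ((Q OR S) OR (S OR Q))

Contrapositive: NOT ((Q OR S) OR (S OR Q)) → (Q AND S)
Note: A statement and its contrapositive are logically equivalent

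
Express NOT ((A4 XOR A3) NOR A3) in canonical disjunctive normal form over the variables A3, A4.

(NOT A3 AND A4) OR (A3 AND NOT A4) OR (A3 AND A4)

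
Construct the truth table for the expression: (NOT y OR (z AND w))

z | y | w | Output
------------------
0 | 0 | 0 | 1
0 | 0 | 1 | 1
0 | 1 | 0 | 0
0 | 1 | 1 | 0
1 | 0 | 0 | 1
1 | 0 | 1 | 1
1 | 1 | 0 | 0
1 | 1 | 1 | 1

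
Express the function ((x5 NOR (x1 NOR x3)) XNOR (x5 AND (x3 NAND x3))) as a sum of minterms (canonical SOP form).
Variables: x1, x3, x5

Σm(0, 3, 7) = (NOT x1 AND NOT x3 AND NOT x5) OR (NOT x1 AND x3 AND x5) OR (x1 AND x3 AND x5)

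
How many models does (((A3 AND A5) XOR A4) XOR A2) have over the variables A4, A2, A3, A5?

Satisfying assignments: (0,0,1,1), (0,1,0,0), (0,1,0,1), (0,1,1,0), (1,0,0,0), (1,0,0,1), (1,0,1,0), (1,1,1,1)
Count: 8 out of 16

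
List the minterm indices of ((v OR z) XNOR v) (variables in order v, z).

Σm(0, 2, 3) = (NOT v AND NOT z) OR (v AND NOT z) OR (v AND z)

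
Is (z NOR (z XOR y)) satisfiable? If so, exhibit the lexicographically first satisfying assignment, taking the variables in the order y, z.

y=0, z=0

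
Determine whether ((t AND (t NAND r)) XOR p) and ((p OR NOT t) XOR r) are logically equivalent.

No. Counterexample: with t=0, p=0, r=0, Expression 1 = 0 but Expression 2 = 1.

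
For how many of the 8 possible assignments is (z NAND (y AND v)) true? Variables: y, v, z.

Satisfying assignments: (0,0,0), (0,0,1), (0,1,0), (0,1,1), (1,0,0), (1,0,1), (1,1,0)
Count: 7 out of 8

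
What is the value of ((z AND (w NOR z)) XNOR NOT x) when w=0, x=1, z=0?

Substituting: ((0 AND (0 NOR 0)) XNOR NOT 1)
= 1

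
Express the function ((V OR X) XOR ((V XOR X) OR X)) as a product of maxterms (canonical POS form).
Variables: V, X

ΠM(0, 1, 2, 3) = (V OR X) AND (V OR NOT X) AND (NOT V OR X) AND (NOT V OR NOT X)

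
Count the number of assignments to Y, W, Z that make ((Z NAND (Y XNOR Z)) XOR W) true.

Satisfying assignments: (0,0,0), (0,0,1), (1,0,0), (1,1,1)
Count: 4 out of 8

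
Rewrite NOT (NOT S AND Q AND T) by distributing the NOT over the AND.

S OR NOT Q OR NOT T
De Morgan's: NOT(AND of terms) = OR of negations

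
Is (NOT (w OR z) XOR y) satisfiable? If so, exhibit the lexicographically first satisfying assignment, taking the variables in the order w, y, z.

w=0, y=0, z=0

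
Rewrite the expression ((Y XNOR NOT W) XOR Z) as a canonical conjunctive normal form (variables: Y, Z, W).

(Y OR Z OR W) AND (Y OR NOT Z OR NOT W) AND (NOT Y OR Z OR NOT W) AND (NOT Y OR NOT Z OR W)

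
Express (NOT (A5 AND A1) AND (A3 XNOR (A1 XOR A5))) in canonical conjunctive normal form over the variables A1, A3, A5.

(A1 OR A3 OR NOT A5) AND (A1 OR NOT A3 OR A5) AND (NOT A1 OR A3 OR A5) AND (NOT A1 OR A3 OR NOT A5) AND (NOT A1 OR NOT A3 OR NOT A5)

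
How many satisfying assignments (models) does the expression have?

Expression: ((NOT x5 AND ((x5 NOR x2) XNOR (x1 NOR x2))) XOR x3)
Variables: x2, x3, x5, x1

Satisfying assignments: (0,0,0,0), (0,1,0,1), (0,1,1,0), (0,1,1,1), (1,0,0,0), (1,0,0,1), (1,1,1,0), (1,1,1,1)
Count: 8 out of 16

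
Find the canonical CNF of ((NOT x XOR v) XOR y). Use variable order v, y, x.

(v OR y OR NOT x) AND (v OR NOT y OR x) AND (NOT v OR y OR x) AND (NOT v OR NOT y OR NOT x)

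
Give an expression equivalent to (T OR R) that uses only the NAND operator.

((T NAND T) NAND (R NAND R))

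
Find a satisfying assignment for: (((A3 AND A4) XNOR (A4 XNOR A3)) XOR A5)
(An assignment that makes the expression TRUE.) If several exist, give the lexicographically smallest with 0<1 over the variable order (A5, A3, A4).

A5=0, A3=0, A4=1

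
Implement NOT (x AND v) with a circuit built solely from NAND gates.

(((x NAND v) NAND (x NAND v)) NAND ((x NAND v) NAND (x NAND v)))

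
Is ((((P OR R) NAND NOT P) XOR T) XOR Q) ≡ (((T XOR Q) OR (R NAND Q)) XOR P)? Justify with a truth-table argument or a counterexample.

No. Counterexample: with T=0, P=0, R=0, Q=1, Expression 1 = 0 but Expression 2 = 1.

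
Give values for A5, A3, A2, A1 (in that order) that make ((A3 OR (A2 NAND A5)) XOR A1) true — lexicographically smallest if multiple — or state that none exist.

A5=0, A3=0, A2=0, A1=0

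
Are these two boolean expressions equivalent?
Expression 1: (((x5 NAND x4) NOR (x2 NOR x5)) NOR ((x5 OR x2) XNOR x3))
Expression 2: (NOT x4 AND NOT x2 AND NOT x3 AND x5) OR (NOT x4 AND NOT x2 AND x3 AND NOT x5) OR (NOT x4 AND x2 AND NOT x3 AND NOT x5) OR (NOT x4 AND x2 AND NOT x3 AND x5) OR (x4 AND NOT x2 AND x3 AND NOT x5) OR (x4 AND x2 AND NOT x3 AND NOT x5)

Yes, they are equivalent — the two output columns agree on all 16 assignments:
x4 | x2 | x3 | x5 | Expression 1 | Expression 2
-----------------------------------------------
0 | 0 | 0 | 0 | 0 | 0
0 | 0 | 0 | 1 | 1 | 1
0 | 0 | 1 | 0 | 1 | 1
0 | 0 | 1 | 1 | 0 | 0
0 | 1 | 0 | 0 | 1 | 1
0 | 1 | 0 | 1 | 1 | 1
0 | 1 | 1 | 0 | 0 | 0
0 | 1 | 1 | 1 | 0 | 0
1 | 0 | 0 | 0 | 0 | 0
1 | 0 | 0 | 1 | 0 | 0
1 | 0 | 1 | 0 | 1 | 1
1 | 0 | 1 | 1 | 0 | 0
1 | 1 | 0 | 0 | 1 | 1
1 | 1 | 0 | 1 | 0 | 0
1 | 1 | 1 | 0 | 0 | 0
1 | 1 | 1 | 1 | 0 | 0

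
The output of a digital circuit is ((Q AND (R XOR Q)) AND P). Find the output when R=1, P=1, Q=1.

Substituting: ((1 AND (1 XOR 1)) AND 1)
= 0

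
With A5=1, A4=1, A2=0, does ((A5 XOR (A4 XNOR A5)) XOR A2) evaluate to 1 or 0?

Substituting: ((1 XOR (1 XNOR 1)) XOR 0)
= 0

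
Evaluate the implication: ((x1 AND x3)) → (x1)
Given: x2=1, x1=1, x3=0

Antecedent ((x1 AND x3)) = 0; consequent (x1) = 1.
0 → 1 = 1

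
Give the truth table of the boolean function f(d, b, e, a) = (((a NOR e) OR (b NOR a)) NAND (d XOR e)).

d | b | e | a | Output
----------------------
0 | 0 | 0 | 0 | 1
0 | 0 | 0 | 1 | 1
0 | 0 | 1 | 0 | 0
0 | 0 | 1 | 1 | 1
0 | 1 | 0 | 0 | 1
0 | 1 | 0 | 1 | 1
0 | 1 | 1 | 0 | 1
0 | 1 | 1 | 1 | 1
1 | 0 | 0 | 0 | 0
1 | 0 | 0 | 1 | 1
1 | 0 | 1 | 0 | 1
1 | 0 | 1 | 1 | 1
1 | 1 | 0 | 0 | 0
1 | 1 | 0 | 1 | 1
1 | 1 | 1 | 0 | 1
1 | 1 | 1 | 1 | 1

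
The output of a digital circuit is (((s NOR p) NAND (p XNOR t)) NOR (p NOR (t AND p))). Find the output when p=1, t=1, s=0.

Substituting: (((0 NOR 1) NAND (1 XNOR 1)) NOR (1 NOR (1 AND 1)))
= 0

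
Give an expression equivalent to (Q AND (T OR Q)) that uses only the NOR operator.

((Q NOR Q) NOR (((T NOR Q) NOR (T NOR Q)) NOR ((T NOR Q) NOR (T NOR Q))))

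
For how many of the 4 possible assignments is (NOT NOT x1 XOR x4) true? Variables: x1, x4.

Satisfying assignments: (0,1), (1,0)
Count: 2 out of 4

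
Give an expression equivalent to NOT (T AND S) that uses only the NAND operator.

(((T NAND S) NAND (T NAND S)) NAND ((T NAND S) NAND (T NAND S)))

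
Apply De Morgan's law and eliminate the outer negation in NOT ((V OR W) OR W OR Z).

NOT (V OR W) AND NOT W AND NOT Z
De Morgan's: NOT(OR of terms) = AND of negations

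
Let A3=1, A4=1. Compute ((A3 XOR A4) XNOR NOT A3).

Substituting: ((1 XOR 1) XNOR NOT 1)
= 1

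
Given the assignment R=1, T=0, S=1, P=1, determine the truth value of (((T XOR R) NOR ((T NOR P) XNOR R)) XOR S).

Substituting: (((0 XOR 1) NOR ((0 NOR 1) XNOR 1)) XOR 1)
= 1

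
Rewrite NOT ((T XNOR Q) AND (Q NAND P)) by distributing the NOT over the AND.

NOT (T XNOR Q) OR NOT (Q NAND P)
De Morgan's: NOT(AND of terms) = OR of negations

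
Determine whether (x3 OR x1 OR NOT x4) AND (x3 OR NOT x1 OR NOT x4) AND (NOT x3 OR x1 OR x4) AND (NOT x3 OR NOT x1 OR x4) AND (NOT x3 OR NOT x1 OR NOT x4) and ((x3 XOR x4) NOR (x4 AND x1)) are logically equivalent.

Yes, they are equivalent — the two output columns agree on all 8 assignments:
x3 | x1 | x4 | Expression 1 | Expression 2
------------------------------------------
0 | 0 | 0 | 1 | 1
0 | 0 | 1 | 0 | 0
0 | 1 | 0 | 1 | 1
0 | 1 | 1 | 0 | 0
1 | 0 | 0 | 0 | 0
1 | 0 | 1 | 1 | 1
1 | 1 | 0 | 0 | 0
1 | 1 | 1 | 0 | 0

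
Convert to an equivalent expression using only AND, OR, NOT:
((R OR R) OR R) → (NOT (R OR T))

NOT ((R OR R) OR R) OR (NOT (R OR T))
(Implication elimination: A → B = NOT A OR B)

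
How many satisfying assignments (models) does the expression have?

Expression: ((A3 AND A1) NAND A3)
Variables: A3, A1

Satisfying assignments: (0,0), (0,1), (1,0)
Count: 3 out of 4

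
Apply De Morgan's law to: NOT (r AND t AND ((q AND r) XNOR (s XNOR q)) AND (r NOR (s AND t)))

NOT r OR NOT t OR NOT ((q AND r) XNOR (s XNOR q)) OR NOT (r NOR (s AND t))
De Morgan's: NOT(AND of terms) = OR of negations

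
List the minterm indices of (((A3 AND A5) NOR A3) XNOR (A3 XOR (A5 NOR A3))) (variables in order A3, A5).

Σm(0) = (NOT A3 AND NOT A5)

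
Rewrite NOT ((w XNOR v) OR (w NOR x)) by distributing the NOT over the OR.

NOT (w XNOR v) AND NOT (w NOR x)
De Morgan's: NOT(OR of terms) = AND of negations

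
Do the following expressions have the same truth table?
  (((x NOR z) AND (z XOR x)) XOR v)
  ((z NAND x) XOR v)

No. Counterexample: with v=0, z=0, x=0, Expression 1 = 0 but Expression 2 = 1.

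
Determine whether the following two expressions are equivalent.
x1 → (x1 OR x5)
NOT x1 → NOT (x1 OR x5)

No, Inverse is not equivalent to original (counterexample: x5=1, x1=0)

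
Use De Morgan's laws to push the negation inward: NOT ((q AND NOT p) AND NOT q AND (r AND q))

NOT (q AND NOT p) OR q OR NOT (r AND q)
De Morgan's: NOT(AND of terms) = OR of negations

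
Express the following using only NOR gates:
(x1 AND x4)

((x1 NOR x1) NOR (x4 NOR x4))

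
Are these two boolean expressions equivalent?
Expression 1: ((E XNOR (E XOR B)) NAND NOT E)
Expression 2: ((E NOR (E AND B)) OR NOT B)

No. Counterexample: with B=0, E=0, Expression 1 = 0 but Expression 2 = 1.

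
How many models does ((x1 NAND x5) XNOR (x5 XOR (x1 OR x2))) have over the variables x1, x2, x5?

Satisfying assignments: (0,0,1), (0,1,0), (1,0,0), (1,0,1), (1,1,0), (1,1,1)
Count: 6 out of 8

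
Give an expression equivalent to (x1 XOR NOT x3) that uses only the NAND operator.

((x1 NAND (x1 NAND (x3 NAND x3))) NAND ((x3 NAND x3) NAND (x1 NAND (x3 NAND x3))))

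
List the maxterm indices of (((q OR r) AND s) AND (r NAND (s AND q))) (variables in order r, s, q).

ΠM(0, 1, 2, 4, 5, 7) = (r OR s OR q) AND (r OR s OR NOT q) AND (r OR NOT s OR q) AND (NOT r OR s OR q) AND (NOT r OR s OR NOT q) AND (NOT r OR NOT s OR NOT q)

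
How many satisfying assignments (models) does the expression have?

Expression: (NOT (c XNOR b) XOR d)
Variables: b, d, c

Satisfying assignments: (0,0,1), (0,1,0), (1,0,0), (1,1,1)
Count: 4 out of 8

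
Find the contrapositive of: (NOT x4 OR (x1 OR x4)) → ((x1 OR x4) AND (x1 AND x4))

Contrapositive: NOT ((x1 OR x4) AND (x1 AND x4)) → NOT (NOT x4 OR (x1 OR x4))
Note: A statement and its contrapositive are logically equivalent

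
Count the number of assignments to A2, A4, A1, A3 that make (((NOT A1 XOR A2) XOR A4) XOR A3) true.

Satisfying assignments: (0,0,0,0), (0,0,1,1), (0,1,0,1), (0,1,1,0), (1,0,0,1), (1,0,1,0), (1,1,0,0), (1,1,1,1)
Count: 8 out of 16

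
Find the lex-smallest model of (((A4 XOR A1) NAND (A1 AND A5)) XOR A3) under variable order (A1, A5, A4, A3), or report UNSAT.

A1=0, A5=0, A4=0, A3=0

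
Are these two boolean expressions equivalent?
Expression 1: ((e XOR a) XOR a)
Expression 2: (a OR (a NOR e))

No. Counterexample: with a=0, e=0, Expression 1 = 0 but Expression 2 = 1.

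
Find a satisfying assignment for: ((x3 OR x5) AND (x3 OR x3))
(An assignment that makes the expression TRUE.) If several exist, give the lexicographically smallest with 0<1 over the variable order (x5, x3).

x5=0, x3=1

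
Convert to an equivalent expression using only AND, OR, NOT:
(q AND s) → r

NOT (q AND s) OR r
(Implication elimination: A → B = NOT A OR B)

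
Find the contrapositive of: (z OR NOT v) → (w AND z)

Contrapositive: NOT (w AND z) → NOT (z OR NOT v)
Note: A statement and its contrapositive are logically equivalent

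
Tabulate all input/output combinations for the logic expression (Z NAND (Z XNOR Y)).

Y | Z | Output
--------------
0 | 0 | 1
0 | 1 | 1
1 | 0 | 1
1 | 1 | 0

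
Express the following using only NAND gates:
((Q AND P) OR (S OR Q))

((((Q NAND P) NAND (Q NAND P)) NAND ((Q NAND P) NAND (Q NAND P))) NAND (((S NAND S) NAND (Q NAND Q)) NAND ((S NAND S) NAND (Q NAND Q))))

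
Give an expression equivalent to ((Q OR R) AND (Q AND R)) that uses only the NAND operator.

((((Q NAND Q) NAND (R NAND R)) NAND ((Q NAND R) NAND (Q NAND R))) NAND (((Q NAND Q) NAND (R NAND R)) NAND ((Q NAND R) NAND (Q NAND R))))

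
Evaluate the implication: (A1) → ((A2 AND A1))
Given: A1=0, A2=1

Antecedent (A1) = 0; consequent ((A2 AND A1)) = 0.
0 → 0 = 1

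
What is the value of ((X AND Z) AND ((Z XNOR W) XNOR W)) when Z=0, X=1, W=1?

Substituting: ((1 AND 0) AND ((0 XNOR 1) XNOR 1))
= 0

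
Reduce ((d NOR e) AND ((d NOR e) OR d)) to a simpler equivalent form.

By absorption (E AND (E OR v) = E):
= (d NOR e)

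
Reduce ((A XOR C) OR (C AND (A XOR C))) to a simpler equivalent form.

By absorption (E OR (E AND v) = E):
= (A XOR C)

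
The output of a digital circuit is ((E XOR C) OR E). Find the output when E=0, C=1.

Substituting: ((0 XOR 1) OR 0)
= 1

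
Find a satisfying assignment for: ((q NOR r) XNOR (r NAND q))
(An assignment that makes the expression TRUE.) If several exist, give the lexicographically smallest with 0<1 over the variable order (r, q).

r=0, q=0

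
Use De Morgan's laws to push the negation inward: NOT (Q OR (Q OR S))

NOT Q AND NOT (Q OR S)
De Morgan's: NOT(OR of terms) = AND of negations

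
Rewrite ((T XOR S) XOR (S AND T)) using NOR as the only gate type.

((((((((T NOR S) NOR (T NOR S)) NOR ((T NOR S) NOR (T NOR S))) NOR ((((T NOR T) NOR (S NOR S)) NOR ((T NOR T) NOR (S NOR S))) NOR (((T NOR T) NOR (S NOR S)) NOR ((T NOR T) NOR (S NOR S))))) NOR ((S NOR S) NOR (T NOR T))) NOR (((((T NOR S) NOR (T NOR S)) NOR ((T NOR S) NOR (T NOR S))) NOR ((((T NOR T) NOR (S NOR S)) NOR ((T NOR T) NOR (S NOR S))) NOR (((T NOR T) NOR (S NOR S)) NOR ((T NOR T) NOR (S NOR S))))) NOR ((S NOR S) NOR (T NOR T)))) NOR ((((((T NOR S) NOR (T NOR S)) NOR ((T NOR S) NOR (T NOR S))) NOR ((((T NOR T) NOR (S NOR S)) NOR ((T NOR T) NOR (S NOR S))) NOR (((T NOR T) NOR (S NOR S)) NOR ((T NOR T) NOR (S NOR S))))) NOR ((S NOR S) NOR (T NOR T))) NOR (((((T NOR S) NOR (T NOR S)) NOR ((T NOR S) NOR (T NOR S))) NOR ((((T NOR T) NOR (S NOR S)) NOR ((T NOR T) NOR (S NOR S))) NOR (((T NOR T) NOR (S NOR S)) NOR ((T NOR T) NOR (S NOR S))))) NOR ((S NOR S) NOR (T NOR T))))) NOR ((((((((T NOR S) NOR (T NOR S)) NOR ((T NOR S) NOR (T NOR S))) NOR ((((T NOR T) NOR (S NOR S)) NOR ((T NOR T) NOR (S NOR S))) NOR (((T NOR T) NOR (S NOR S)) NOR ((T NOR T) NOR (S NOR S))))) NOR ((((T NOR S) NOR (T NOR S)) NOR ((T NOR S) NOR (T NOR S))) NOR ((((T NOR T) NOR (S NOR S)) NOR ((T NOR T) NOR (S NOR S))) NOR (((T NOR T) NOR (S NOR S)) NOR ((T NOR T) NOR (S NOR S)))))) NOR (((S NOR S) NOR (T NOR T)) NOR ((S NOR S) NOR (T NOR T)))) NOR ((((((T NOR S) NOR (T NOR S)) NOR ((T NOR S) NOR (T NOR S))) NOR ((((T NOR T) NOR (S NOR S)) NOR ((T NOR T) NOR (S NOR S))) NOR (((T NOR T) NOR (S NOR S)) NOR ((T NOR T) NOR (S NOR S))))) NOR ((((T NOR S) NOR (T NOR S)) NOR ((T NOR S) NOR (T NOR S))) NOR ((((T NOR T) NOR (S NOR S)) NOR ((T NOR T) NOR (S NOR S))) NOR (((T NOR T) NOR (S NOR S)) NOR ((T NOR T) NOR (S NOR S)))))) NOR (((S NOR S) NOR (T NOR T)) NOR ((S NOR S) NOR (T NOR T))))) NOR (((((((T NOR S) NOR (T NOR S)) NOR ((T NOR S) NOR (T NOR S))) NOR ((((T NOR T) NOR (S NOR S)) NOR ((T NOR T) NOR (S NOR S))) NOR (((T NOR T) NOR (S NOR S)) NOR ((T NOR T) NOR (S NOR S))))) NOR ((((T NOR S) NOR (T NOR S)) NOR ((T NOR S) NOR (T NOR S))) NOR ((((T NOR T) NOR (S NOR S)) NOR ((T NOR T) NOR (S NOR S))) NOR (((T NOR T) NOR (S NOR S)) NOR ((T NOR T) NOR (S NOR S)))))) NOR (((S NOR S) NOR (T NOR T)) NOR ((S NOR S) NOR (T NOR T)))) NOR ((((((T NOR S) NOR (T NOR S)) NOR ((T NOR S) NOR (T NOR S))) NOR ((((T NOR T) NOR (S NOR S)) NOR ((T NOR T) NOR (S NOR S))) NOR (((T NOR T) NOR (S NOR S)) NOR ((T NOR T) NOR (S NOR S))))) NOR ((((T NOR S) NOR (T NOR S)) NOR ((T NOR S) NOR (T NOR S))) NOR ((((T NOR T) NOR (S NOR S)) NOR ((T NOR T) NOR (S NOR S))) NOR (((T NOR T) NOR (S NOR S)) NOR ((T NOR T) NOR (S NOR S)))))) NOR (((S NOR S) NOR (T NOR T)) NOR ((S NOR S) NOR (T NOR T)))))))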